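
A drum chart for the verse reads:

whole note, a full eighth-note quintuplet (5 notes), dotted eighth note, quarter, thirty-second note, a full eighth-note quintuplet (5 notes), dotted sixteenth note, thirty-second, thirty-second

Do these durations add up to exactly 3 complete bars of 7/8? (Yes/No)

Yes

One bar of 7/8 = 28 thirty-second notes, so 3 bars = 84.
Express everything in thirty-second notes: whole note = 32; a full eighth-note quintuplet (5 notes) (five quintuplet eighths span one half) = 16; dotted eighth note = 6; quarter = 8; thirty-second note = 1; a full eighth-note quintuplet (5 notes) (five quintuplet eighths span one half) = 16; dotted sixteenth note = 3; thirty-second = 1; thirty-second = 1.
Total: 32 + 16 + 6 + 8 + 1 + 16 + 3 + 1 + 1 = 84.
84 equals 84, so the answer is Yes.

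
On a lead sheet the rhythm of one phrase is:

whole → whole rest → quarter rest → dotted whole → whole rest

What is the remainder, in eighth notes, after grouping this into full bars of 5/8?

One bar of 5/8 = 5 eighth notes.
In eighth notes: whole = 8; whole rest = 8; quarter rest = 2; dotted whole = 12; whole rest = 8.
Total: 8 + 8 + 2 + 12 + 8 = 38.
38 ÷ 5 = 7 complete bars with 3 eighth notes remaining.

3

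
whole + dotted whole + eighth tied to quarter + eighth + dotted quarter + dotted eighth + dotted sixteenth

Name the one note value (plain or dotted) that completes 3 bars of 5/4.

3 bars of 5/4 = 120 thirty-second notes.
Convert each value to thirty-second notes: whole = 32; dotted whole = 48; eighth tied to quarter (eighth + quarter) = 12; eighth = 4; dotted quarter = 12; dotted eighth = 6; dotted sixteenth = 3.
Total: 32 + 48 + 12 + 4 + 12 + 6 + 3 = 117.
Remaining: 120 − 117 = 3 thirty-second notes, which is a dotted sixteenth note.

dotted sixteenth note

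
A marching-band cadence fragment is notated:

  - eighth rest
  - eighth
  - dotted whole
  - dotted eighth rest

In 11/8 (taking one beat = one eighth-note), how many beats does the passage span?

15.5

One eighth-note beat = 2 sixteenth notes.
Convert each value to sixteenth notes: eighth rest = 2; eighth = 2; dotted whole = 24; dotted eighth rest = 3.
Total: 2 + 2 + 24 + 3 = 31.
31 ÷ 2 = 15.5 beats.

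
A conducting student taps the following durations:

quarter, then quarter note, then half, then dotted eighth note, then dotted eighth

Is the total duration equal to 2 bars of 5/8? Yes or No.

No

One bar of 5/8 = 10 sixteenth notes, so 2 bars = 20.
Express everything in sixteenth notes: quarter = 4; quarter note = 4; half = 8; dotted eighth note = 3; dotted eighth = 3.
Adding: 4 + 4 + 8 + 3 + 3 = 22.
22 exceeds 20, so the answer is No.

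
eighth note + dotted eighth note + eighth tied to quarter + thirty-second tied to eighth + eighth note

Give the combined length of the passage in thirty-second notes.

Express everything in thirty-second notes: eighth note = 4; dotted eighth note = 6; eighth tied to quarter (eighth + quarter) = 12; thirty-second tied to eighth (thirty-second + eighth) = 5; eighth note = 4.
Altogether 4 + 6 + 12 + 5 + 4 = 31 thirty-second notes.

31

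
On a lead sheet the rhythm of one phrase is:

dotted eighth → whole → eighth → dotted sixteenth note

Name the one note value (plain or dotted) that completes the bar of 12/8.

dotted sixteenth note

The bar of 12/8 = 48 thirty-second notes.
Working in thirty-second notes: dotted eighth = 6; whole = 32; eighth = 4; dotted sixteenth note = 3.
Total: 6 + 32 + 4 + 3 = 45.
Remaining: 48 − 45 = 3 thirty-second notes, which is a dotted sixteenth note.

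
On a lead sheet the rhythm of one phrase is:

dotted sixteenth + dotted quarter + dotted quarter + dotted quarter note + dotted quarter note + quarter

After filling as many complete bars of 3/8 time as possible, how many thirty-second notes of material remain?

11

One bar of 3/8 = 12 thirty-second notes.
Express everything in thirty-second notes: dotted sixteenth = 3; dotted quarter = 12; dotted quarter = 12; dotted quarter note = 12; dotted quarter note = 12; quarter = 8.
Total: 3 + 12 + 12 + 12 + 12 + 8 = 59.
59 ÷ 12 = 4 complete bars with 11 thirty-second notes remaining.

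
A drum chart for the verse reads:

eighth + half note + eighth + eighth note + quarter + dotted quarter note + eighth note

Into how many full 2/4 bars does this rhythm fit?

One bar of 2/4 = 4 eighth notes.
In eighth notes: eighth = 1; half note = 4; eighth = 1; eighth note = 1; quarter = 2; dotted quarter note = 3; eighth note = 1.
Sum: 1 + 4 + 1 + 1 + 2 + 3 + 1 = 13.
13 ÷ 4 = 3 complete bars with 1 left over.

3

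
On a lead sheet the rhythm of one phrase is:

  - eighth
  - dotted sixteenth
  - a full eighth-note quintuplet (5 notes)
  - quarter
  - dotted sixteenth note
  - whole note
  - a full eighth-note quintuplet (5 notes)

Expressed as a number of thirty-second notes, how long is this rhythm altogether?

82

In thirty-second notes: eighth = 4; dotted sixteenth = 3; a full eighth-note quintuplet (5 notes) (five quintuplet eighths span one half) = 16; quarter = 8; dotted sixteenth note = 3; whole note = 32; a full eighth-note quintuplet (5 notes) (five quintuplet eighths span one half) = 16.
Altogether 4 + 3 + 16 + 8 + 3 + 32 + 16 = 82 thirty-second notes.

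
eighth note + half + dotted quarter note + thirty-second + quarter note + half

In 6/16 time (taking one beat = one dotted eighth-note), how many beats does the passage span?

One dotted eighth-note beat = 6 thirty-second notes.
Express everything in thirty-second notes: eighth note = 4; half = 16; dotted quarter note = 12; thirty-second = 1; quarter note = 8; half = 16.
Total: 4 + 16 + 12 + 1 + 8 + 16 = 57.
57 ÷ 6 = 9.5 beats.

9.5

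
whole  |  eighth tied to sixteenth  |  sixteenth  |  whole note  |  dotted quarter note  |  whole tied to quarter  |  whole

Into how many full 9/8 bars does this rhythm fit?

One bar of 9/8 = 18 sixteenth notes.
Convert each value to sixteenth notes: whole = 16; eighth tied to sixteenth (eighth + sixteenth) = 3; sixteenth = 1; whole note = 16; dotted quarter note = 6; whole tied to quarter (whole + quarter) = 20; whole = 16.
Altogether 16 + 3 + 1 + 16 + 6 + 20 + 16 = 78.
78 ÷ 18 = 4 complete bars with 6 left over.

4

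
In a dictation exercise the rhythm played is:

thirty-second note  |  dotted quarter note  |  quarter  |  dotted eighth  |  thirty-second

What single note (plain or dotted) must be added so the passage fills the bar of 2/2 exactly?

The bar of 2/2 = 32 thirty-second notes.
Express everything in thirty-second notes: thirty-second note = 1; dotted quarter note = 12; quarter = 8; dotted eighth = 6; thirty-second = 1.
Total: 1 + 12 + 8 + 6 + 1 = 28.
Remaining: 32 − 28 = 4 thirty-second notes, which is a eighth note.

eighth note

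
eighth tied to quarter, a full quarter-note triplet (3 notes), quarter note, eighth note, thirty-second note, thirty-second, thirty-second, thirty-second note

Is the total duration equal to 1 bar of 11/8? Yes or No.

One bar of 11/8 = 44 thirty-second notes.
Working in thirty-second notes: eighth tied to quarter (eighth + quarter) = 12; a full quarter-note triplet (3 notes) (three triplet quarters span one half) = 16; quarter note = 8; eighth note = 4; thirty-second note = 1; thirty-second = 1; thirty-second = 1; thirty-second note = 1.
Altogether 12 + 16 + 8 + 4 + 1 + 1 + 1 + 1 = 44.
44 equals 44, so the answer is Yes.

Yes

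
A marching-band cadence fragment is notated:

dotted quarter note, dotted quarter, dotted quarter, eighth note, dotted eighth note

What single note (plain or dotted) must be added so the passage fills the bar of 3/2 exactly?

The bar of 3/2 = 24 sixteenth notes.
Express everything in sixteenth notes: dotted quarter note = 6; dotted quarter = 6; dotted quarter = 6; eighth note = 2; dotted eighth note = 3.
Total: 6 + 6 + 6 + 2 + 3 = 23.
Remaining: 24 − 23 = 1 sixteenth note, which is a sixteenth note.

sixteenth note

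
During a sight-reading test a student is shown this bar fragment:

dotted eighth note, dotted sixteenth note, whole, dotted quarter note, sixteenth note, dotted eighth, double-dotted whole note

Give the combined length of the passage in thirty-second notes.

Each duration in thirty-second notes: dotted eighth note = 6; dotted sixteenth note = 3; whole = 32; dotted quarter note = 12; sixteenth note = 2; dotted eighth = 6; double-dotted whole note = 56.
Adding: 6 + 3 + 32 + 12 + 2 + 6 + 56 = 117 thirty-second notes.

117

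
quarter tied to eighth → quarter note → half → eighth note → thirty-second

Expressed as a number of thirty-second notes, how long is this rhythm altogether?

41

Working in thirty-second notes: quarter tied to eighth (quarter + eighth) = 12; quarter note = 8; half = 16; eighth note = 4; thirty-second = 1.
Adding: 12 + 8 + 16 + 4 + 1 = 41 thirty-second notes.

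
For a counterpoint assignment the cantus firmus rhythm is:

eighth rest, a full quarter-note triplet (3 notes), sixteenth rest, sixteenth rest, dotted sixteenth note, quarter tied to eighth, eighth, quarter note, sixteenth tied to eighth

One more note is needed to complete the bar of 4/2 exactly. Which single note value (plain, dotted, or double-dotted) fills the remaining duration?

double-dotted eighth note

The bar of 4/2 = 64 thirty-second notes.
Express everything in thirty-second notes: eighth rest = 4; a full quarter-note triplet (3 notes) (three triplet quarters span one half) = 16; sixteenth rest = 2; sixteenth rest = 2; dotted sixteenth note = 3; quarter tied to eighth (quarter + eighth) = 12; eighth = 4; quarter note = 8; sixteenth tied to eighth (sixteenth + eighth) = 6.
Sum: 4 + 16 + 2 + 2 + 3 + 12 + 4 + 8 + 6 = 57.
Remaining: 64 − 57 = 7 thirty-second notes, which is a double-dotted eighth note.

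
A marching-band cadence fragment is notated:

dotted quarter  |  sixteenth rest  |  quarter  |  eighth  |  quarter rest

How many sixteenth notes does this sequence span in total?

Working in sixteenth notes: dotted quarter = 6; sixteenth rest = 1; quarter = 4; eighth = 2; quarter rest = 4.
Adding: 6 + 1 + 4 + 2 + 4 = 17 sixteenth notes.

17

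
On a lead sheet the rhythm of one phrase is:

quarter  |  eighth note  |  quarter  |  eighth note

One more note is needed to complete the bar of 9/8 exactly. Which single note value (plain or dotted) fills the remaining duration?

The bar of 9/8 = 9 eighth notes.
In eighth notes: quarter = 2; eighth note = 1; quarter = 2; eighth note = 1.
Adding: 2 + 1 + 2 + 1 = 6.
Remaining: 9 − 6 = 3 eighth notes, which is a dotted quarter note.

dotted quarter note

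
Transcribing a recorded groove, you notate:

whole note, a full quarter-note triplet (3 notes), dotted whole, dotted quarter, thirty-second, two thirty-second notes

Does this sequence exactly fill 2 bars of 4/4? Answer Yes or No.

No

One bar of 4/4 = 32 thirty-second notes, so 2 bars = 64.
Each duration in thirty-second notes: whole note = 32; a full quarter-note triplet (3 notes) (three triplet quarters span one half) = 16; dotted whole = 48; dotted quarter = 12; thirty-second = 1; thirty-second note = 1; thirty-second note = 1.
Adding: 32 + 16 + 48 + 12 + 1 + 1 + 1 = 111.
111 exceeds 64, so the answer is No.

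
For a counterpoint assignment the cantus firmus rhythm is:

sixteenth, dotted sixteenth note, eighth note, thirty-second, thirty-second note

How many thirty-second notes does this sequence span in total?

11

Express everything in thirty-second notes: sixteenth = 2; dotted sixteenth note = 3; eighth note = 4; thirty-second = 1; thirty-second note = 1.
Altogether 2 + 3 + 4 + 1 + 1 = 11 thirty-second notes.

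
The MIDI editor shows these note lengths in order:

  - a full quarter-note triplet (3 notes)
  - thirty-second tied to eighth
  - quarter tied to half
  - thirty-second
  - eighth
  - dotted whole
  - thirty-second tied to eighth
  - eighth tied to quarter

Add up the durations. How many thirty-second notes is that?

Convert each value to thirty-second notes: a full quarter-note triplet (3 notes) (three triplet quarters span one half) = 16; thirty-second tied to eighth (thirty-second + eighth) = 5; quarter tied to half (quarter + half) = 24; thirty-second = 1; eighth = 4; dotted whole = 48; thirty-second tied to eighth (thirty-second + eighth) = 5; eighth tied to quarter (eighth + quarter) = 12.
Adding: 16 + 5 + 24 + 1 + 4 + 48 + 5 + 12 = 115 thirty-second notes.

115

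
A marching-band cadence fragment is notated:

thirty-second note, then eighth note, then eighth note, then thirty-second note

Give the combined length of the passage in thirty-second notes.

Working in thirty-second notes: thirty-second note = 1; eighth note = 4; eighth note = 4; thirty-second note = 1.
Total: 1 + 4 + 4 + 1 = 10 thirty-second notes.

10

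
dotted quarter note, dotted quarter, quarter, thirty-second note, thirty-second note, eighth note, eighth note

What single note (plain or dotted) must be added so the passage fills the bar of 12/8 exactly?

dotted eighth note

The bar of 12/8 = 48 thirty-second notes.
Express everything in thirty-second notes: dotted quarter note = 12; dotted quarter = 12; quarter = 8; thirty-second note = 1; thirty-second note = 1; eighth note = 4; eighth note = 4.
Adding: 12 + 12 + 8 + 1 + 1 + 4 + 4 = 42.
Remaining: 48 − 42 = 6 thirty-second notes, which is a dotted eighth note.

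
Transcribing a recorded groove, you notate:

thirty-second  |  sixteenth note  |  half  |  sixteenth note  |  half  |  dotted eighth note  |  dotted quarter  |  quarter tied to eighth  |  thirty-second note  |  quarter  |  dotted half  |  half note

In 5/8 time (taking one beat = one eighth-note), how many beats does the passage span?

One eighth-note beat = 4 thirty-second notes.
Express everything in thirty-second notes: thirty-second = 1; sixteenth note = 2; half = 16; sixteenth note = 2; half = 16; dotted eighth note = 6; dotted quarter = 12; quarter tied to eighth (quarter + eighth) = 12; thirty-second note = 1; quarter = 8; dotted half = 24; half note = 16.
Altogether 1 + 2 + 16 + 2 + 16 + 6 + 12 + 12 + 1 + 8 + 24 + 16 = 116.
116 ÷ 4 = 29 beats.

29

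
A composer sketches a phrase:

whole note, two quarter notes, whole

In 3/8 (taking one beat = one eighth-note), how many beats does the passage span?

20

One eighth-note beat = 2 sixteenth notes.
In sixteenth notes: whole note = 16; quarter note = 4; quarter note = 4; whole = 16.
Adding: 16 + 4 + 4 + 16 = 40.
40 ÷ 2 = 20 beats.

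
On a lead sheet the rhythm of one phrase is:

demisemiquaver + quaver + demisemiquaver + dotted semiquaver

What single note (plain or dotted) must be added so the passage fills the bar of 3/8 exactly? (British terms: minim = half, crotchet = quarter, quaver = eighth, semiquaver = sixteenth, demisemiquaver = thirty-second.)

The bar of 3/8 = 12 thirty-second notes.
Convert each value to thirty-second notes: demisemiquaver = 1; quaver = 4; demisemiquaver = 1; dotted semiquaver = 3.
Altogether 1 + 4 + 1 + 3 = 9.
Remaining: 12 − 9 = 3 thirty-second notes, which is a dotted sixteenth note.

dotted sixteenth note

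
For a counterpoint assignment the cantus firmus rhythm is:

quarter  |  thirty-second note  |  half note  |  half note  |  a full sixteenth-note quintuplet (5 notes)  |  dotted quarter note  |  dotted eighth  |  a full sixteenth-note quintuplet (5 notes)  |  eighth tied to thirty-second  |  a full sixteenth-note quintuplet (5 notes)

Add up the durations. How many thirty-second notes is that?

Express everything in thirty-second notes: quarter = 8; thirty-second note = 1; half note = 16; half note = 16; a full sixteenth-note quintuplet (5 notes) (five quintuplet sixteenths span one quarter) = 8; dotted quarter note = 12; dotted eighth = 6; a full sixteenth-note quintuplet (5 notes) (five quintuplet sixteenths span one quarter) = 8; eighth tied to thirty-second (eighth + thirty-second) = 5; a full sixteenth-note quintuplet (5 notes) (five quintuplet sixteenths span one quarter) = 8.
Altogether 8 + 1 + 16 + 16 + 8 + 12 + 6 + 8 + 5 + 8 = 88 thirty-second notes.

88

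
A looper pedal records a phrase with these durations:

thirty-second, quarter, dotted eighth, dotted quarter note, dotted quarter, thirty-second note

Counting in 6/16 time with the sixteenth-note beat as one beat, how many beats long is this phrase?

20

One sixteenth-note beat = 2 thirty-second notes.
In thirty-second notes: thirty-second = 1; quarter = 8; dotted eighth = 6; dotted quarter note = 12; dotted quarter = 12; thirty-second note = 1.
Altogether 1 + 8 + 6 + 12 + 12 + 1 = 40.
40 ÷ 2 = 20 beats.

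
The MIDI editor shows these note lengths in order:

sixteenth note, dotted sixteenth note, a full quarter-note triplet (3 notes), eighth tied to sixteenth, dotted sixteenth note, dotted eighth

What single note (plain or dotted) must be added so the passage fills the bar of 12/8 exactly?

The bar of 12/8 = 48 thirty-second notes.
Working in thirty-second notes: sixteenth note = 2; dotted sixteenth note = 3; a full quarter-note triplet (3 notes) (three triplet quarters span one half) = 16; eighth tied to sixteenth (eighth + sixteenth) = 6; dotted sixteenth note = 3; dotted eighth = 6.
Total: 2 + 3 + 16 + 6 + 3 + 6 = 36.
Remaining: 48 − 36 = 12 thirty-second notes, which is a dotted quarter note.

dotted quarter note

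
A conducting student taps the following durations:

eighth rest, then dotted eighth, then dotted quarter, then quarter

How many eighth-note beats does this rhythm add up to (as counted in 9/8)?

One eighth-note beat = 2 sixteenth notes.
Each duration in sixteenth notes: eighth rest = 2; dotted eighth = 3; dotted quarter = 6; quarter = 4.
Altogether 2 + 3 + 6 + 4 = 15.
15 ÷ 2 = 7.5 beats.

7.5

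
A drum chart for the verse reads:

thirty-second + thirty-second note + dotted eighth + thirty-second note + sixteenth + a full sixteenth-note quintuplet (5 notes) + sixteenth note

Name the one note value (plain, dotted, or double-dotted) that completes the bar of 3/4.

dotted sixteenth note

The bar of 3/4 = 24 thirty-second notes.
Express everything in thirty-second notes: thirty-second = 1; thirty-second note = 1; dotted eighth = 6; thirty-second note = 1; sixteenth = 2; a full sixteenth-note quintuplet (5 notes) (five quintuplet sixteenths span one quarter) = 8; sixteenth note = 2.
Sum: 1 + 1 + 6 + 1 + 2 + 8 + 2 = 21.
Remaining: 24 − 21 = 3 thirty-second notes, which is a dotted sixteenth note.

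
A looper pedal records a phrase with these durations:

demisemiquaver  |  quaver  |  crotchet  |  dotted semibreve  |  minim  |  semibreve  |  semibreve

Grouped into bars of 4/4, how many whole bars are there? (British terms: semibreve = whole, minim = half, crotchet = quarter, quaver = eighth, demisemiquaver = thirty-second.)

4

One bar of 4/4 = 32 thirty-second notes.
Working in thirty-second notes: demisemiquaver = 1; quaver = 4; crotchet = 8; dotted semibreve = 48; minim = 16; semibreve = 32; semibreve = 32.
Total: 1 + 4 + 8 + 48 + 16 + 32 + 32 = 141.
141 ÷ 32 = 4 complete bars with 13 left over.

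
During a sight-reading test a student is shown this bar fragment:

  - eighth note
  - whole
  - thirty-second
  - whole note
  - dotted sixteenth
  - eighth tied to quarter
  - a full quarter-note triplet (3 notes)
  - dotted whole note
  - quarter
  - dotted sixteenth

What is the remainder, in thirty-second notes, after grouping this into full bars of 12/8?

15

One bar of 12/8 = 48 thirty-second notes.
Convert each value to thirty-second notes: eighth note = 4; whole = 32; thirty-second = 1; whole note = 32; dotted sixteenth = 3; eighth tied to quarter (eighth + quarter) = 12; a full quarter-note triplet (3 notes) (three triplet quarters span one half) = 16; dotted whole note = 48; quarter = 8; dotted sixteenth = 3.
Adding: 4 + 32 + 1 + 32 + 3 + 12 + 16 + 48 + 8 + 3 = 159.
159 ÷ 48 = 3 complete bars with 15 thirty-second notes remaining.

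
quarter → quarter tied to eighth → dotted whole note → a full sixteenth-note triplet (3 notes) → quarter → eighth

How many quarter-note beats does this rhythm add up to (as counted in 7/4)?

10.5

One quarter-note beat = 2 eighth notes.
Working in eighth notes: quarter = 2; quarter tied to eighth (quarter + eighth) = 3; dotted whole note = 12; a full sixteenth-note triplet (3 notes) (three triplet sixteenths span one eighth) = 1; quarter = 2; eighth = 1.
Adding: 2 + 3 + 12 + 1 + 2 + 1 = 21.
21 ÷ 2 = 10.5 beats.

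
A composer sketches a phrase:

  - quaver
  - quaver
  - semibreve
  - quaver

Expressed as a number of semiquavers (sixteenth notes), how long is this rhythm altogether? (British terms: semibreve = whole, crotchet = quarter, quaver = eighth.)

22

Working in sixteenth notes: quaver = 2; quaver = 2; semibreve = 16; quaver = 2.
Altogether 2 + 2 + 16 + 2 = 22 sixteenth notes.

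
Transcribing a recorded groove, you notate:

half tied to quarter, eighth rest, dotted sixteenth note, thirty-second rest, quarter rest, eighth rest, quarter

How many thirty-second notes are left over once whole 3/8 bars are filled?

One bar of 3/8 = 12 thirty-second notes.
Express everything in thirty-second notes: half tied to quarter (half + quarter) = 24; eighth rest = 4; dotted sixteenth note = 3; thirty-second rest = 1; quarter rest = 8; eighth rest = 4; quarter = 8.
Total: 24 + 4 + 3 + 1 + 8 + 4 + 8 = 52.
52 ÷ 12 = 4 complete bars with 4 thirty-second notes remaining.

4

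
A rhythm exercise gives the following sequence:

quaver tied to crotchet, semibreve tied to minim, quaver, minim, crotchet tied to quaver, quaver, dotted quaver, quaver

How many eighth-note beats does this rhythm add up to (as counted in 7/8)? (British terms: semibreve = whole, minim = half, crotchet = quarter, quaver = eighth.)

26.5

One eighth-note beat = 2 sixteenth notes.
Each duration in sixteenth notes: quaver tied to crotchet (quaver + crotchet) = 6; semibreve tied to minim (semibreve + minim) = 24; quaver = 2; minim = 8; crotchet tied to quaver (crotchet + quaver) = 6; quaver = 2; dotted quaver = 3; quaver = 2.
Altogether 6 + 24 + 2 + 8 + 6 + 2 + 3 + 2 = 53.
53 ÷ 2 = 26.5 beats.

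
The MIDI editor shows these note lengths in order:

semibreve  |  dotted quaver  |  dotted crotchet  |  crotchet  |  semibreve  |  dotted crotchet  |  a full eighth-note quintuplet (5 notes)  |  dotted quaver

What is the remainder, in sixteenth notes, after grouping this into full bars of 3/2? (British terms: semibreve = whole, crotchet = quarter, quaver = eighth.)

14

One bar of 3/2 = 24 sixteenth notes.
Express everything in sixteenth notes: semibreve = 16; dotted quaver = 3; dotted crotchet = 6; crotchet = 4; semibreve = 16; dotted crotchet = 6; a full eighth-note quintuplet (5 notes) (five quintuplet eighths span one half) = 8; dotted quaver = 3.
Total: 16 + 3 + 6 + 4 + 16 + 6 + 8 + 3 = 62.
62 ÷ 24 = 2 complete bars with 14 sixteenth notes remaining.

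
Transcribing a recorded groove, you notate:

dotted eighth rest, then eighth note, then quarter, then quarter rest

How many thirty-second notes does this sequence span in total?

26

Express everything in thirty-second notes: dotted eighth rest = 6; eighth note = 4; quarter = 8; quarter rest = 8.
Altogether 6 + 4 + 8 + 8 = 26 thirty-second notes.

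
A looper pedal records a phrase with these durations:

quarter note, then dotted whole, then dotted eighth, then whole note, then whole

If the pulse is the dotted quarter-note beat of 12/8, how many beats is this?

10.5

One dotted quarter-note beat = 6 sixteenth notes.
Convert each value to sixteenth notes: quarter note = 4; dotted whole = 24; dotted eighth = 3; whole note = 16; whole = 16.
Sum: 4 + 24 + 3 + 16 + 16 = 63.
63 ÷ 6 = 10.5 beats.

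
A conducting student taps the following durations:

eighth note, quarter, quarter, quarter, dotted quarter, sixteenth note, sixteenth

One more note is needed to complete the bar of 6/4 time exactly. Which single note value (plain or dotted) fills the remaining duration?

The bar of 6/4 = 24 sixteenth notes.
Express everything in sixteenth notes: eighth note = 2; quarter = 4; quarter = 4; quarter = 4; dotted quarter = 6; sixteenth note = 1; sixteenth = 1.
Altogether 2 + 4 + 4 + 4 + 6 + 1 + 1 = 22.
Remaining: 24 − 22 = 2 sixteenth notes, which is a eighth note.

eighth note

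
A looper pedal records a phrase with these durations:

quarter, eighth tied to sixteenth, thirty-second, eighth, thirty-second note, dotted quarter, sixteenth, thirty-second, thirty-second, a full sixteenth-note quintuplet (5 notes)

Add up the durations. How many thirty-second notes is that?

Working in thirty-second notes: quarter = 8; eighth tied to sixteenth (eighth + sixteenth) = 6; thirty-second = 1; eighth = 4; thirty-second note = 1; dotted quarter = 12; sixteenth = 2; thirty-second = 1; thirty-second = 1; a full sixteenth-note quintuplet (5 notes) (five quintuplet sixteenths span one quarter) = 8.
Altogether 8 + 6 + 1 + 4 + 1 + 12 + 2 + 1 + 1 + 8 = 44 thirty-second notes.

44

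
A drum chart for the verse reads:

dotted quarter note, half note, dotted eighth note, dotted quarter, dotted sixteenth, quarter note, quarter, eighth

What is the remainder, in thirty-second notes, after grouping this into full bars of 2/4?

5

One bar of 2/4 = 16 thirty-second notes.
Each duration in thirty-second notes: dotted quarter note = 12; half note = 16; dotted eighth note = 6; dotted quarter = 12; dotted sixteenth = 3; quarter note = 8; quarter = 8; eighth = 4.
Altogether 12 + 16 + 6 + 12 + 3 + 8 + 8 + 4 = 69.
69 ÷ 16 = 4 complete bars with 5 thirty-second notes remaining.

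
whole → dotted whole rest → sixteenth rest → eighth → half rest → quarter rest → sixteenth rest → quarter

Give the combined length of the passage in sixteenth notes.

Express everything in sixteenth notes: whole = 16; dotted whole rest = 24; sixteenth rest = 1; eighth = 2; half rest = 8; quarter rest = 4; sixteenth rest = 1; quarter = 4.
Sum: 16 + 24 + 1 + 2 + 8 + 4 + 1 + 4 = 60 sixteenth notes.

60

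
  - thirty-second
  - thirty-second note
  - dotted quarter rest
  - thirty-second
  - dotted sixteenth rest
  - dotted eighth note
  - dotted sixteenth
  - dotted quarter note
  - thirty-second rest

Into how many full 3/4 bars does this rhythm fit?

One bar of 3/4 = 24 thirty-second notes.
Express everything in thirty-second notes: thirty-second = 1; thirty-second note = 1; dotted quarter rest = 12; thirty-second = 1; dotted sixteenth rest = 3; dotted eighth note = 6; dotted sixteenth = 3; dotted quarter note = 12; thirty-second rest = 1.
Adding: 1 + 1 + 12 + 1 + 3 + 6 + 3 + 12 + 1 = 40.
40 ÷ 24 = 1 complete bar with 16 left over.

1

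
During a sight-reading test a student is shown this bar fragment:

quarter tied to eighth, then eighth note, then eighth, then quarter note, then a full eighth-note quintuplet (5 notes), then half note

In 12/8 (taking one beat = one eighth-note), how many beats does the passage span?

One eighth-note beat = 2 sixteenth notes.
Working in sixteenth notes: quarter tied to eighth (quarter + eighth) = 6; eighth note = 2; eighth = 2; quarter note = 4; a full eighth-note quintuplet (5 notes) (five quintuplet eighths span one half) = 8; half note = 8.
Altogether 6 + 2 + 2 + 4 + 8 + 8 = 30.
30 ÷ 2 = 15 beats.

15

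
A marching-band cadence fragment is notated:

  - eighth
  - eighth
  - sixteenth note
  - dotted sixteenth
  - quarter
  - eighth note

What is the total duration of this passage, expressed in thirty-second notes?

Convert each value to thirty-second notes: eighth = 4; eighth = 4; sixteenth note = 2; dotted sixteenth = 3; quarter = 8; eighth note = 4.
Altogether 4 + 4 + 2 + 3 + 8 + 4 = 25 thirty-second notes.

25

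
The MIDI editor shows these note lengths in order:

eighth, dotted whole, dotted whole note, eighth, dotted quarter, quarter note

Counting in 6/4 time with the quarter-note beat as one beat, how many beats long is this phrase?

One quarter-note beat = 2 eighth notes.
Working in eighth notes: eighth = 1; dotted whole = 12; dotted whole note = 12; eighth = 1; dotted quarter = 3; quarter note = 2.
Sum: 1 + 12 + 12 + 1 + 3 + 2 = 31.
31 ÷ 2 = 15.5 beats.

15.5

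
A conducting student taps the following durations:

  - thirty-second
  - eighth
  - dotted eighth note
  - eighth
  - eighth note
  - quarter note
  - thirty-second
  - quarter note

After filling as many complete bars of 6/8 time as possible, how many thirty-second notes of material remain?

12

One bar of 6/8 = 24 thirty-second notes.
In thirty-second notes: thirty-second = 1; eighth = 4; dotted eighth note = 6; eighth = 4; eighth note = 4; quarter note = 8; thirty-second = 1; quarter note = 8.
Sum: 1 + 4 + 6 + 4 + 4 + 8 + 1 + 8 = 36.
36 ÷ 24 = 1 complete bar with 12 thirty-second notes remaining.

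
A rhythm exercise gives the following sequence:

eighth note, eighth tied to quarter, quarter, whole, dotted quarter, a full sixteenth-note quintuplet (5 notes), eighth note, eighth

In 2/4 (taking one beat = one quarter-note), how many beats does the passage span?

10.5

One quarter-note beat = 2 eighth notes.
Express everything in eighth notes: eighth note = 1; eighth tied to quarter (eighth + quarter) = 3; quarter = 2; whole = 8; dotted quarter = 3; a full sixteenth-note quintuplet (5 notes) (five quintuplet sixteenths span one quarter) = 2; eighth note = 1; eighth = 1.
Altogether 1 + 3 + 2 + 8 + 3 + 2 + 1 + 1 = 21.
21 ÷ 2 = 10.5 beats.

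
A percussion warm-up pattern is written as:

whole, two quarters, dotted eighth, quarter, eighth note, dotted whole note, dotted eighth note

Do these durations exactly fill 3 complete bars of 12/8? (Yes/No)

One bar of 12/8 = 24 sixteenth notes, so 3 bars = 72.
Convert each value to sixteenth notes: whole = 16; quarter = 4; quarter = 4; dotted eighth = 3; quarter = 4; eighth note = 2; dotted whole note = 24; dotted eighth note = 3.
Sum: 16 + 4 + 4 + 3 + 4 + 2 + 24 + 3 = 60.
60 falls short of 72, so the answer is No.

No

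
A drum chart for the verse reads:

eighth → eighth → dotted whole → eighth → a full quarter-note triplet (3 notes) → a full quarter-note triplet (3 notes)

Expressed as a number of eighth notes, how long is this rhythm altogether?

23

Express everything in eighth notes: eighth = 1; eighth = 1; dotted whole = 12; eighth = 1; a full quarter-note triplet (3 notes) (three triplet quarters span one half) = 4; a full quarter-note triplet (3 notes) (three triplet quarters span one half) = 4.
Total: 1 + 1 + 12 + 1 + 4 + 4 = 23 eighth notes.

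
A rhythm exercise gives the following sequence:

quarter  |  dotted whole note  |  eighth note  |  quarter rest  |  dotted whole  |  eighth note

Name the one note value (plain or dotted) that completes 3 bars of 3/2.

dotted half note

3 bars of 3/2 = 36 eighth notes.
Working in eighth notes: quarter = 2; dotted whole note = 12; eighth note = 1; quarter rest = 2; dotted whole = 12; eighth note = 1.
Adding: 2 + 12 + 1 + 2 + 12 + 1 = 30.
Remaining: 36 − 30 = 6 eighth notes, which is a dotted half note.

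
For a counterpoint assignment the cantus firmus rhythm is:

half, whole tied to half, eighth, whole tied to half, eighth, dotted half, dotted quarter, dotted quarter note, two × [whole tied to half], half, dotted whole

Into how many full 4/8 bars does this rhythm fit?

One bar of 4/8 = 4 eighth notes.
Convert each value to eighth notes: half = 4; whole tied to half (whole + half) = 12; eighth = 1; whole tied to half (whole + half) = 12; eighth = 1; dotted half = 6; dotted quarter = 3; dotted quarter note = 3; whole tied to half (whole + half) = 12; whole tied to half (whole + half) = 12; half = 4; dotted whole = 12.
Adding: 4 + 12 + 1 + 12 + 1 + 6 + 3 + 3 + 12 + 12 + 4 + 12 = 82.
82 ÷ 4 = 20 complete bars with 2 left over.

20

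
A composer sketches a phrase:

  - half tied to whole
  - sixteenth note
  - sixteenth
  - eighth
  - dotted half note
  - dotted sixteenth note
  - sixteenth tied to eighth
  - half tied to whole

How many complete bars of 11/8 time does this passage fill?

One bar of 11/8 = 44 thirty-second notes.
Express everything in thirty-second notes: half tied to whole (half + whole) = 48; sixteenth note = 2; sixteenth = 2; eighth = 4; dotted half note = 24; dotted sixteenth note = 3; sixteenth tied to eighth (sixteenth + eighth) = 6; half tied to whole (half + whole) = 48.
Adding: 48 + 2 + 2 + 4 + 24 + 3 + 6 + 48 = 137.
137 ÷ 44 = 3 complete bars with 5 left over.

3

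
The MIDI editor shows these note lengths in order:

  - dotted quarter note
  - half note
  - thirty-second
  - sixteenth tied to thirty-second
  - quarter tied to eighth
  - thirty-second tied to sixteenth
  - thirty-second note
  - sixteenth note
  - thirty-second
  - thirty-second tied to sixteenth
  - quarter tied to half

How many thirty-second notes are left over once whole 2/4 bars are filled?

One bar of 2/4 = 16 thirty-second notes.
Each duration in thirty-second notes: dotted quarter note = 12; half note = 16; thirty-second = 1; sixteenth tied to thirty-second (sixteenth + thirty-second) = 3; quarter tied to eighth (quarter + eighth) = 12; thirty-second tied to sixteenth (thirty-second + sixteenth) = 3; thirty-second note = 1; sixteenth note = 2; thirty-second = 1; thirty-second tied to sixteenth (thirty-second + sixteenth) = 3; quarter tied to half (quarter + half) = 24.
Adding: 12 + 16 + 1 + 3 + 12 + 3 + 1 + 2 + 1 + 3 + 24 = 78.
78 ÷ 16 = 4 complete bars with 14 thirty-second notes remaining.

14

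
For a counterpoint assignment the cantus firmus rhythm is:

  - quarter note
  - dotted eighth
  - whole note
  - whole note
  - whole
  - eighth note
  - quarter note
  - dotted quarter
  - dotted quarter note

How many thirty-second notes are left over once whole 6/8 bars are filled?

One bar of 6/8 = 12 sixteenth notes.
Convert each value to sixteenth notes: quarter note = 4; dotted eighth = 3; whole note = 16; whole note = 16; whole = 16; eighth note = 2; quarter note = 4; dotted quarter = 6; dotted quarter note = 6.
Altogether 4 + 3 + 16 + 16 + 16 + 2 + 4 + 6 + 6 = 73.
73 ÷ 12 = 6 complete bars with 1 sixteenth note remaining = 2 thirty-second notes.

2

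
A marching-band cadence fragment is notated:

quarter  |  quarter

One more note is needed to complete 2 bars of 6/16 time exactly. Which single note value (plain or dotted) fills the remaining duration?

quarter note

2 bars of 6/16 = 6 eighth notes.
Working in eighth notes: quarter = 2; quarter = 2.
Altogether 2 + 2 = 4.
Remaining: 6 − 4 = 2 eighth notes, which is a quarter note.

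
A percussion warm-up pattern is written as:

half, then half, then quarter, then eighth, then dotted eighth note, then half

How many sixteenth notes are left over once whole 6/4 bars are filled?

9

One bar of 6/4 = 24 sixteenth notes.
Express everything in sixteenth notes: half = 8; half = 8; quarter = 4; eighth = 2; dotted eighth note = 3; half = 8.
Adding: 8 + 8 + 4 + 2 + 3 + 8 = 33.
33 ÷ 24 = 1 complete bar with 9 sixteenth notes remaining.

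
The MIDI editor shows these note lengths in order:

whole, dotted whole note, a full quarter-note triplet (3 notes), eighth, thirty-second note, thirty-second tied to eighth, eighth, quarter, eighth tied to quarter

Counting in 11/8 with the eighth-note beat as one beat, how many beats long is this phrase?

One eighth-note beat = 4 thirty-second notes.
Each duration in thirty-second notes: whole = 32; dotted whole note = 48; a full quarter-note triplet (3 notes) (three triplet quarters span one half) = 16; eighth = 4; thirty-second note = 1; thirty-second tied to eighth (thirty-second + eighth) = 5; eighth = 4; quarter = 8; eighth tied to quarter (eighth + quarter) = 12.
Adding: 32 + 48 + 16 + 4 + 1 + 5 + 4 + 8 + 12 = 130.
130 ÷ 4 = 32.5 beats.

32.5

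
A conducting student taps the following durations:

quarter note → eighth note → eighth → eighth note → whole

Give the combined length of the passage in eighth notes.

13

Working in eighth notes: quarter note = 2; eighth note = 1; eighth = 1; eighth note = 1; whole = 8.
Total: 2 + 1 + 1 + 1 + 8 = 13 eighth notes.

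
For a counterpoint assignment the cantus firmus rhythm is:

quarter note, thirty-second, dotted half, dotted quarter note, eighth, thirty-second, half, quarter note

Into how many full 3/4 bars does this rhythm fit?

One bar of 3/4 = 24 thirty-second notes.
Express everything in thirty-second notes: quarter note = 8; thirty-second = 1; dotted half = 24; dotted quarter note = 12; eighth = 4; thirty-second = 1; half = 16; quarter note = 8.
Altogether 8 + 1 + 24 + 12 + 4 + 1 + 16 + 8 = 74.
74 ÷ 24 = 3 complete bars with 2 left over.

3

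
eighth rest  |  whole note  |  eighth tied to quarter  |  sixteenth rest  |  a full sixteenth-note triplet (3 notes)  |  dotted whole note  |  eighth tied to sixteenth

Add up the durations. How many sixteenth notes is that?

54

Each duration in sixteenth notes: eighth rest = 2; whole note = 16; eighth tied to quarter (eighth + quarter) = 6; sixteenth rest = 1; a full sixteenth-note triplet (3 notes) (three triplet sixteenths span one eighth) = 2; dotted whole note = 24; eighth tied to sixteenth (eighth + sixteenth) = 3.
Total: 2 + 16 + 6 + 1 + 2 + 24 + 3 = 54 sixteenth notes.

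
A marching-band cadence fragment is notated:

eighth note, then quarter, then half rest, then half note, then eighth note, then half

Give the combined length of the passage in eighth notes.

In eighth notes: eighth note = 1; quarter = 2; half rest = 4; half note = 4; eighth note = 1; half = 4.
Altogether 1 + 2 + 4 + 4 + 1 + 4 = 16 eighth notes.

16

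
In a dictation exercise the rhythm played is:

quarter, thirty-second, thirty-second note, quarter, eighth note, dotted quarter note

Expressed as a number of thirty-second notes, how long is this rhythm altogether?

34

Express everything in thirty-second notes: quarter = 8; thirty-second = 1; thirty-second note = 1; quarter = 8; eighth note = 4; dotted quarter note = 12.
Altogether 8 + 1 + 1 + 8 + 4 + 12 = 34 thirty-second notes.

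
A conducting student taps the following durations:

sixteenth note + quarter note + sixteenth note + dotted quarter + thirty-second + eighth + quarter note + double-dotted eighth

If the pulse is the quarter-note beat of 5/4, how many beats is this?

One quarter-note beat = 8 thirty-second notes.
Each duration in thirty-second notes: sixteenth note = 2; quarter note = 8; sixteenth note = 2; dotted quarter = 12; thirty-second = 1; eighth = 4; quarter note = 8; double-dotted eighth = 7.
Adding: 2 + 8 + 2 + 12 + 1 + 4 + 8 + 7 = 44.
44 ÷ 8 = 5.5 beats.

5.5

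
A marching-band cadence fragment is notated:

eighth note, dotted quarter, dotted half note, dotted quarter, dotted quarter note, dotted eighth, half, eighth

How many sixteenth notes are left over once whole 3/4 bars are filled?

9

One bar of 3/4 = 12 sixteenth notes.
Express everything in sixteenth notes: eighth note = 2; dotted quarter = 6; dotted half note = 12; dotted quarter = 6; dotted quarter note = 6; dotted eighth = 3; half = 8; eighth = 2.
Sum: 2 + 6 + 12 + 6 + 6 + 3 + 8 + 2 = 45.
45 ÷ 12 = 3 complete bars with 9 sixteenth notes remaining.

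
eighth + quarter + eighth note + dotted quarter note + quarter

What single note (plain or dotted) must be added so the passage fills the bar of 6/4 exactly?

dotted quarter note

The bar of 6/4 = 12 eighth notes.
Each duration in eighth notes: eighth = 1; quarter = 2; eighth note = 1; dotted quarter note = 3; quarter = 2.
Adding: 1 + 2 + 1 + 3 + 2 = 9.
Remaining: 12 − 9 = 3 eighth notes, which is a dotted quarter note.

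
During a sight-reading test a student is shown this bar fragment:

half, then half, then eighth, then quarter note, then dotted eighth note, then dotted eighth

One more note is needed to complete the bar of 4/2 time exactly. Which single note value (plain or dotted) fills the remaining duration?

quarter note

The bar of 4/2 = 32 sixteenth notes.
Each duration in sixteenth notes: half = 8; half = 8; eighth = 2; quarter note = 4; dotted eighth note = 3; dotted eighth = 3.
Sum: 8 + 8 + 2 + 4 + 3 + 3 = 28.
Remaining: 32 − 28 = 4 sixteenth notes, which is a quarter note.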